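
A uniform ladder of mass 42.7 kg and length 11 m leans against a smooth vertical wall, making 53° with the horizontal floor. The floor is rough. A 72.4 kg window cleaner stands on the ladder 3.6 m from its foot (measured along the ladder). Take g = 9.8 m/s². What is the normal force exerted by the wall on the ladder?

Torques about the foot: N_wall · 11 sin 53° = 42.7×9.8×5.5 cos 53° + 72.4×9.8×3.6 cos 53° → N_wall = 332.65 N.

N_wall ≈ 333 N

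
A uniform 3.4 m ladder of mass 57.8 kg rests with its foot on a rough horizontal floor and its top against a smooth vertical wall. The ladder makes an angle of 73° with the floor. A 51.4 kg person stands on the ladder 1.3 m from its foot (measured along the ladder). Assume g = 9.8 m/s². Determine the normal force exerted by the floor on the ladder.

N_floor ≈ 1070 N

ΣF_y = 0: N_floor = 57.8×9.8 + 51.4×9.8 = 1070.2 N.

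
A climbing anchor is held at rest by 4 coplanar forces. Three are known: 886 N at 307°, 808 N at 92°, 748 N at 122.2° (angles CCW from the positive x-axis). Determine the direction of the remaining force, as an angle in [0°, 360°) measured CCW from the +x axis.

Sum the known components: ΣF_x = 106.4 N, ΣF_y = 732.9 N.
For equilibrium the remaining force must supply (−ΣF_x, −ΣF_y) = (-106.4, -732.9) N.
Magnitude = √((-106.4)² + (-732.9)²) = 740.6 N; direction = atan2(-732.9, -106.4) = 261.7°.

θ ≈ 262°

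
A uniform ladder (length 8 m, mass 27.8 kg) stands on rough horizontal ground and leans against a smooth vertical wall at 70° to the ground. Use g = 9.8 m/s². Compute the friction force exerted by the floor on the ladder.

f ≈ 49.6 N

Torques about the foot: N_wall · 8 sin 70° = 27.8×9.8×4 cos 70° → N_wall = 49.58 N.
ΣF_x = 0: f_floor = N_wall = 49.58 N.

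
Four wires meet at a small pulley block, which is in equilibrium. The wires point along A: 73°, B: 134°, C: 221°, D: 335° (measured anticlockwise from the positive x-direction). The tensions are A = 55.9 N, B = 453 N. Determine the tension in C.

Resolve: ΣF_x = 55.9 cos 73° + 453 cos 134° + T_C cos 221° + T_D cos 335° = 0.
        ΣF_y = 55.9 sin 73° + 453 sin 134° + T_C sin 221° + T_D sin 335° = 0.
The known terms sum to (-298.3, 379.3) N, so -0.7547 T_C + 0.9063 T_D = 298.3 and -0.6561 T_C − 0.4226 T_D = -379.3.
Solving simultaneously: T_C = 238.3 N, T_D = 527.6 N.

T_C ≈ 238 N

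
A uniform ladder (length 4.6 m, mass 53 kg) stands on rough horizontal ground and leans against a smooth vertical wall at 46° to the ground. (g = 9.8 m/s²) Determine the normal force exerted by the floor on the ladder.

N_floor ≈ 519 N

ΣF_y = 0: N_floor = 53×9.8 = 519.4 N.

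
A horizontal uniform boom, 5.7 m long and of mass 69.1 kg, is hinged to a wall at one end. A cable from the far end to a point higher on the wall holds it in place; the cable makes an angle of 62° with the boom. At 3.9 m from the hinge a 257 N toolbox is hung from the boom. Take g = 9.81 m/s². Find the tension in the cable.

T ≈ 583 N

Take torques about the hinge: T sin 62° · 5.7 = 69.1×9.81×2.85 + 257×3.9 = 2934.2 N·m.
So T = 2934.2 / (0.8829 × 5.7) = 583.02 N.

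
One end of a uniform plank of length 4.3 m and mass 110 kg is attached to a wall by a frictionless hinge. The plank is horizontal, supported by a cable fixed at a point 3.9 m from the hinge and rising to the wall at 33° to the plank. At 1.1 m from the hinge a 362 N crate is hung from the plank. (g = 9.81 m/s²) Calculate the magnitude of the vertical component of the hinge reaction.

|H_y| ≈ 744 N

Take torques about the hinge: T sin 33° · 3.9 = 110×9.81×2.15 + 362×1.1 = 2718.3 N·m.
So T = 2718.3 / (0.5446 × 3.9) = 1279.7 N.
ΣF_y = 0: H_y = (110×9.81 + 362) − T sin 33° = 1441.1 − 696.99 = 744.11 N.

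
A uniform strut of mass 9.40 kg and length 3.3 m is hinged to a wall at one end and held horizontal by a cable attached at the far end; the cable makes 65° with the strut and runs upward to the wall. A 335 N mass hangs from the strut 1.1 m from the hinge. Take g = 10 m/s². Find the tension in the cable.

T ≈ 175 N

Take torques about the hinge: T sin 65° · 3.3 = 9.40×10×1.65 + 335×1.1 = 523.6 N·m.
So T = 523.6 / (0.9063 × 3.3) = 175.07 N.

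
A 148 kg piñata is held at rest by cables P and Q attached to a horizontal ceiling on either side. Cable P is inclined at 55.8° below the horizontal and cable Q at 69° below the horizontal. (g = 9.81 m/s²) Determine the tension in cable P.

Weight W = 148 × 9.81 = 1452 N acts straight down.
Horizontal: T_P cos 55.8° = T_Q cos 69°  →  T_Q = 1.568 T_P.
Vertical: T_P sin 55.8° + T_Q sin 69° = 1452.
Substituting the horizontal relation into the vertical equation gives 2.291 T_P = 1452, so T_P = 633.6 N.

T_P ≈ 634 N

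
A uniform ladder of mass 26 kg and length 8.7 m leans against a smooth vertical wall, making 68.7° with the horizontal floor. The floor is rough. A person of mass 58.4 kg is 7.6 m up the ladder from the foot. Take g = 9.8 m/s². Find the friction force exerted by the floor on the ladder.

Torques about the foot: N_wall · 8.7 sin 68.7° = 26×9.8×4.35 cos 68.7° + 58.4×9.8×7.6 cos 68.7° → N_wall = 244.6 N.
ΣF_x = 0: f_floor = N_wall = 244.6 N.

f ≈ 245 N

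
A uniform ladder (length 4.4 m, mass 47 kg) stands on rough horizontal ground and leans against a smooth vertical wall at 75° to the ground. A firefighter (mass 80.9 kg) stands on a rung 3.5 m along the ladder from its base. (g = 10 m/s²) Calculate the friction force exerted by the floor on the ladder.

Torques about the foot: N_wall · 4.4 sin 75° = 47×10×2.2 cos 75° + 80.9×10×3.5 cos 75° → N_wall = 235.4 N.
ΣF_x = 0: f_floor = N_wall = 235.4 N.

f ≈ 235 N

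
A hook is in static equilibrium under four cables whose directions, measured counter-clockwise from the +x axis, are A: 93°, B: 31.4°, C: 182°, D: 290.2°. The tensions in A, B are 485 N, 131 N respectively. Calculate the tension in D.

Resolve: ΣF_x = 485 cos 93° + 131 cos 31.4° + T_C cos 182° + T_D cos 290.2° = 0.
        ΣF_y = 485 sin 93° + 131 sin 31.4° + T_C sin 182° + T_D sin 290.2° = 0.
The known terms sum to (86.43, 552.6) N, so -0.9994 T_C + 0.3453 T_D = -86.43 and -0.0349 T_C − 0.9385 T_D = -552.6.
Solving simultaneously: T_C = 286.2 N, T_D = 578.2 N.

T_D ≈ 578 N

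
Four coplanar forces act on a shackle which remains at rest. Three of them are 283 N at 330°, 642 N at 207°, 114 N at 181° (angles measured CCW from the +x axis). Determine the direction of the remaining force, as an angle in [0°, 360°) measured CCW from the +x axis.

Sum the known components: ΣF_x = -440.9 N, ΣF_y = -435 N.
For equilibrium the remaining force must supply (−ΣF_x, −ΣF_y) = (440.9, 435) N.
Magnitude = √((440.9)² + (435)²) = 619.4 N; direction = atan2(435, 440.9) = 44.6°.

θ ≈ 44.6°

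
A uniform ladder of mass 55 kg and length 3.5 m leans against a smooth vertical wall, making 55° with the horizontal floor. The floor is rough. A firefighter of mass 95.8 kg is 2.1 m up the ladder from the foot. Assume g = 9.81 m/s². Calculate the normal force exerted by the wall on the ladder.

Torques about the foot: N_wall · 3.5 sin 55° = 55×9.81×1.75 cos 55° + 95.8×9.81×2.1 cos 55° → N_wall = 583.73 N.

N_wall ≈ 584 N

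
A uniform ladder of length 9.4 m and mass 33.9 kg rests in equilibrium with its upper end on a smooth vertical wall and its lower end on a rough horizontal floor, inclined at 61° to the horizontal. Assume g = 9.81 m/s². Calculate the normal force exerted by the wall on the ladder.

N_wall ≈ 92.2 N

Torques about the foot: N_wall · 9.4 sin 61° = 33.9×9.81×4.7 cos 61° → N_wall = 92.17 N.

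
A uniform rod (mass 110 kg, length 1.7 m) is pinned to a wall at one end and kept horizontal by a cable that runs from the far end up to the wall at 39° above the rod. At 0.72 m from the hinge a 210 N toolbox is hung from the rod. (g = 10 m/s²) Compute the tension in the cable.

Take torques about the hinge: T sin 39° · 1.7 = 110×10×0.85 + 210×0.72 = 1086.2 N·m.
So T = 1086.2 / (0.6293 × 1.7) = 1015.3 N.

T ≈ 1020 N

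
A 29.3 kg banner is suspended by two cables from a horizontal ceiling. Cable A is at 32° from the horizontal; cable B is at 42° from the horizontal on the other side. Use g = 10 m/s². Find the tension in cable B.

T_B ≈ 258 N

Weight W = 29.3 × 10 = 293 N acts straight down.
Horizontal: T_A cos 32° = T_B cos 42°  →  T_A = 0.8763 T_B.
Vertical: T_A sin 32° + T_B sin 42° = 293.
Substituting the horizontal relation into the vertical equation gives 1.133 T_B = 293, so T_B = 258.5 N.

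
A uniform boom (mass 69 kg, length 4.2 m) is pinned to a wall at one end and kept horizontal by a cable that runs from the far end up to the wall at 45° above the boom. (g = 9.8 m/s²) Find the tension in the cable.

Take torques about the hinge: T sin 45° · 4.2 = 69×9.8×2.1 = 1420 N·m.
So T = 1420 / (0.7071 × 4.2) = 478.15 N.

T ≈ 478 N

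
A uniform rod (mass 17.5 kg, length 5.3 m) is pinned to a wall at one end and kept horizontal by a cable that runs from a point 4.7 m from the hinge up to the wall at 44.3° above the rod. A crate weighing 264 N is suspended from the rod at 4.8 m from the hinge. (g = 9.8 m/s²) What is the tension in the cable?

Take torques about the hinge: T sin 44.3° · 4.7 = 17.5×9.8×2.65 + 264×4.8 = 1721.7 N·m.
So T = 1721.7 / (0.6984 × 4.7) = 524.49 N.

T ≈ 524 N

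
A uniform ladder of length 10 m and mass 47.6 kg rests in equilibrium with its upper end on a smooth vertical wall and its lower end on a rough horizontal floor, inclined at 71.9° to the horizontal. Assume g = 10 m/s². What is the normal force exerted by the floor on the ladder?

ΣF_y = 0: N_floor = 47.6×10 = 476 N.

N_floor ≈ 476 N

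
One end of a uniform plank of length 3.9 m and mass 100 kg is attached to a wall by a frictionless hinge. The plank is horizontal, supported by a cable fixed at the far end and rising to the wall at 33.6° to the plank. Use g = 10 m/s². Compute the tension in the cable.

T ≈ 904 N

Take torques about the hinge: T sin 33.6° · 3.9 = 100×10×1.95 = 1950 N·m.
So T = 1950 / (0.5534 × 3.9) = 903.52 N.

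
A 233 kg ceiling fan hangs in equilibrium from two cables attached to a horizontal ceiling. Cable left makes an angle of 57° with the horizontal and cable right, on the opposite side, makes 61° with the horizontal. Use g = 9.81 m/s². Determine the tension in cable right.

T_right ≈ 1410 N

Weight W = 233 × 9.81 = 2286 N acts straight down.
Horizontal: T_left cos 57° = T_right cos 61°  →  T_left = 0.8901 T_right.
Vertical: T_left sin 57° + T_right sin 61° = 2286.
Substituting the horizontal relation into the vertical equation gives 1.621 T_right = 2286, so T_right = 1410 N.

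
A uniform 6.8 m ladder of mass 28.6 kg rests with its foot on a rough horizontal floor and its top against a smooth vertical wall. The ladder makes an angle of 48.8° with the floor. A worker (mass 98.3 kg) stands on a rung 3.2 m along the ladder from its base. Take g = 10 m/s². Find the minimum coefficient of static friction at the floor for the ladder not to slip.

ΣF_y = 0: N_floor = 28.6×10 + 98.3×10 = 1269 N.
Torques about the foot: N_wall · 6.8 sin 48.8° = 28.6×10×3.4 cos 48.8° + 98.3×10×3.2 cos 48.8° → N_wall = 530.15 N.
ΣF_x = 0: f_floor = N_wall = 530.15 N.
μ_min = f_floor / N_floor = 530.15 / 1269 = 0.4178.

μ_min ≈ 0.418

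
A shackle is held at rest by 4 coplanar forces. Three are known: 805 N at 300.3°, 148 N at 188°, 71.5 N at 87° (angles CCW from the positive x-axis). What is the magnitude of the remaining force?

F ≈ 696 N

Sum the known components: ΣF_x = 263.3 N, ΣF_y = -644.2 N.
For equilibrium the remaining force must supply (−ΣF_x, −ΣF_y) = (-263.3, 644.2) N.
Magnitude = √((-263.3)² + (644.2)²) = 696 N; direction = atan2(644.2, -263.3) = 112.2°.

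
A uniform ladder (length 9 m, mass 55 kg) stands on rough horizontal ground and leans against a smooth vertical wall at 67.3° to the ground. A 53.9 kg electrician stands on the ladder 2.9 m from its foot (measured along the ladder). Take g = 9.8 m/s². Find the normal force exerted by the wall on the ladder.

Torques about the foot: N_wall · 9 sin 67.3° = 55×9.8×4.5 cos 67.3° + 53.9×9.8×2.9 cos 67.3° → N_wall = 183.93 N.

N_wall ≈ 184 N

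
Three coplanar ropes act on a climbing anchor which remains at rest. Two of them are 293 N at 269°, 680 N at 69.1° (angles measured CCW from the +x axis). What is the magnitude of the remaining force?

Sum the known components: ΣF_x = 237.5 N, ΣF_y = 342.3 N.
For equilibrium the remaining force must supply (−ΣF_x, −ΣF_y) = (-237.5, -342.3) N.
Magnitude = √((-237.5)² + (-342.3)²) = 416.6 N; direction = atan2(-342.3, -237.5) = 235.2°.

F ≈ 417 N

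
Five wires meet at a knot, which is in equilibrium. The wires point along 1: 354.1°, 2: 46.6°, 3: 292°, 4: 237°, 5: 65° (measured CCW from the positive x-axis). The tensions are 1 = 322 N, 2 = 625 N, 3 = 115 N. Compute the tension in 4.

T_4 ≈ 4210 N

Resolve: ΣF_x = 322 cos 354.1° + 625 cos 46.6° + 115 cos 292° + T_4 cos 237° + T_5 cos 65° = 0.
        ΣF_y = 322 sin 354.1° + 625 sin 46.6° + 115 sin 292° + T_4 sin 237° + T_5 sin 65° = 0.
The known terms sum to (792.8, 314.4) N, so -0.5446 T_4 + 0.4226 T_5 = -792.8 and -0.8387 T_4 + 0.9063 T_5 = -314.4.
Solving simultaneously: T_4 = 4208 N, T_5 = 3547 N.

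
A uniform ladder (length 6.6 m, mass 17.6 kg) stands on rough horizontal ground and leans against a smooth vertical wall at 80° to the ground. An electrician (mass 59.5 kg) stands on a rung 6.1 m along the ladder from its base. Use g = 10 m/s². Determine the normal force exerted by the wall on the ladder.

N_wall ≈ 112 N

Torques about the foot: N_wall · 6.6 sin 80° = 17.6×10×3.3 cos 80° + 59.5×10×6.1 cos 80° → N_wall = 112.48 N.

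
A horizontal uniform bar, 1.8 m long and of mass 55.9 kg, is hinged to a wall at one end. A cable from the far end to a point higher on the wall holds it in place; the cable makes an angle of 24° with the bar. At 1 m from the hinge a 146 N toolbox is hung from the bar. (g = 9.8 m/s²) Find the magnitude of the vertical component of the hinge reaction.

Take torques about the hinge: T sin 24° · 1.8 = 55.9×9.8×0.9 + 146×1 = 639.04 N·m.
So T = 639.04 / (0.4067 × 1.8) = 872.85 N.
ΣF_y = 0: H_y = (55.9×9.8 + 146) − T sin 24° = 693.82 − 355.02 = 338.8 N.

|H_y| ≈ 339 N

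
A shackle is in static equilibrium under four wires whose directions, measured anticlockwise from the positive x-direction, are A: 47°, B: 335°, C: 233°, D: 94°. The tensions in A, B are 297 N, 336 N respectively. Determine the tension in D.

T_D ≈ 548 N

Resolve: ΣF_x = 297 cos 47° + 336 cos 335° + T_C cos 233° + T_D cos 94° = 0.
        ΣF_y = 297 sin 47° + 336 sin 335° + T_C sin 233° + T_D sin 94° = 0.
The known terms sum to (507.1, 75.21) N, so -0.6018 T_C − 0.0698 T_D = -507.1 and -0.7986 T_C + 0.9976 T_D = -75.21.
Solving simultaneously: T_C = 779 N, T_D = 548.3 N.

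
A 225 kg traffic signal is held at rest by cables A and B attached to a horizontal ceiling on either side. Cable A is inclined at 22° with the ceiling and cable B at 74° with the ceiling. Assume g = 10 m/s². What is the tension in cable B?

T_B ≈ 2100 N

Weight W = 225 × 10 = 2250 N acts straight down.
Horizontal: T_A cos 22° = T_B cos 74°  →  T_A = 0.2973 T_B.
Vertical: T_A sin 22° + T_B sin 74° = 2250.
Substituting the horizontal relation into the vertical equation gives 1.073 T_B = 2250, so T_B = 2098 N.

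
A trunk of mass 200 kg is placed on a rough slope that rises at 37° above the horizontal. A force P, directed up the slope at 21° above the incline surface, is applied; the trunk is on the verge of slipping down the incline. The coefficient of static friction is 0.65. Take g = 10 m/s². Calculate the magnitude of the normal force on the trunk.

N ≈ 1510 N

On the verge of sliding down the incline, friction equals μN and acts up the slope.
Perpendicular: N + P sin 21° = W cos 37° = 1597 N.
Along incline: P cos 21° + μN = W sin 37° with W sin 37° = 1204 N.
Solving the pair for P and N: P = 236.1 N, N = 1513 N (and f = μN = 983.2 N).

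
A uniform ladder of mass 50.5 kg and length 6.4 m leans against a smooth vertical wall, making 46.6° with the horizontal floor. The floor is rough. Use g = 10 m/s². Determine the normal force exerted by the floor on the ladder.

ΣF_y = 0: N_floor = 50.5×10 = 505 N.

N_floor ≈ 505 N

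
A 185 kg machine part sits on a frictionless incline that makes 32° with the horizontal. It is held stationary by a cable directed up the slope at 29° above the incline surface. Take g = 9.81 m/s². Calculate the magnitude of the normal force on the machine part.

Take axes along and perpendicular to the incline. Weight components: W sin 32° = 961.7 N down-slope, W cos 32° = 1539 N into the surface.
Along incline: T cos 29° = W sin 32° → T = 1100 N.
Perpendicular: N = W cos 32° − T sin 29° = 1006 N.

N ≈ 1010 N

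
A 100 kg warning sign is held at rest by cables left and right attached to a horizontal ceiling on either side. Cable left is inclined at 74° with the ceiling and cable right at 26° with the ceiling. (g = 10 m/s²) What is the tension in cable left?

T_left ≈ 913 N

Weight W = 100 × 10 = 1000 N acts straight down.
Horizontal: T_left cos 74° = T_right cos 26°  →  T_right = 0.3067 T_left.
Vertical: T_left sin 74° + T_right sin 26° = 1000.
Substituting the horizontal relation into the vertical equation gives 1.096 T_left = 1000, so T_left = 912.7 N.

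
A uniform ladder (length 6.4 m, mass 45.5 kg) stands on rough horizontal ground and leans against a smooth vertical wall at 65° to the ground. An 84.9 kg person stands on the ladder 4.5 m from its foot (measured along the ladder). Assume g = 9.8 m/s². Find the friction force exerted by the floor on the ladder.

f ≈ 377 N

Torques about the foot: N_wall · 6.4 sin 65° = 45.5×9.8×3.2 cos 65° + 84.9×9.8×4.5 cos 65° → N_wall = 376.76 N.
ΣF_x = 0: f_floor = N_wall = 376.76 N.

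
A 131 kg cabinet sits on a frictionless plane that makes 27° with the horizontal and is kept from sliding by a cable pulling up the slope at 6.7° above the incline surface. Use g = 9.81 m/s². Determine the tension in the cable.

Take axes along and perpendicular to the incline. Weight components: W sin 27° = 583.4 N down-slope, W cos 27° = 1145 N into the surface.
Along incline: T cos 6.7° = W sin 27° → T = 587.4 N.
Perpendicular: N = W cos 27° − T sin 6.7° = 1077 N.

T ≈ 587 N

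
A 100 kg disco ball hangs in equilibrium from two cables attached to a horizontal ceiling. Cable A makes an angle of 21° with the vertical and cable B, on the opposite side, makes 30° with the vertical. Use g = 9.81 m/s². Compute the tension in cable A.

Angles from the horizontal: cable A is 90° − 21° = 69°, cable B is 90° − 30° = 60°.
Weight W = 100 × 9.81 = 981 N acts straight down.
Horizontal: T_A cos 69° = T_B cos 60°  →  T_B = 0.7167 T_A.
Vertical: T_A sin 69° + T_B sin 60° = 981.
Substituting the horizontal relation into the vertical equation gives 1.554 T_A = 981, so T_A = 631.2 N.

T_A ≈ 631 N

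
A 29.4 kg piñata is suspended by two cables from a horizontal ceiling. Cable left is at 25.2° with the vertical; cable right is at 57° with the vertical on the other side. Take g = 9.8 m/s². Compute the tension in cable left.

T_left ≈ 244 N

Angles from the horizontal: cable left is 90° − 25.2° = 64.8°, cable right is 90° − 57° = 33°.
Weight W = 29.4 × 9.8 = 288.1 N acts straight down.
Horizontal: T_left cos 64.8° = T_right cos 33°  →  T_right = 0.5077 T_left.
Vertical: T_left sin 64.8° + T_right sin 33° = 288.1.
Substituting the horizontal relation into the vertical equation gives 1.181 T_left = 288.1, so T_left = 243.9 N.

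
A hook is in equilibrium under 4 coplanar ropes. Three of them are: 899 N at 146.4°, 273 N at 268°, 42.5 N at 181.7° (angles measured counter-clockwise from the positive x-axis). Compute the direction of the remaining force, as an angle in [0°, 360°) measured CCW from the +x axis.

θ ≈ 344°

Sum the known components: ΣF_x = -800.8 N, ΣF_y = 223.4 N.
For equilibrium the remaining force must supply (−ΣF_x, −ΣF_y) = (800.8, -223.4) N.
Magnitude = √((800.8)² + (-223.4)²) = 831.4 N; direction = atan2(-223.4, 800.8) = 344.4°.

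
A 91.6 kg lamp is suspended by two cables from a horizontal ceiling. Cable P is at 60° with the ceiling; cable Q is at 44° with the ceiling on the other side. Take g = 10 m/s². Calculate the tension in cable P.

Weight W = 91.6 × 10 = 916 N acts straight down.
Horizontal: T_P cos 60° = T_Q cos 44°  →  T_Q = 0.6951 T_P.
Vertical: T_P sin 60° + T_Q sin 44° = 916.
Substituting the horizontal relation into the vertical equation gives 1.349 T_P = 916, so T_P = 679.1 N.

T_P ≈ 679 N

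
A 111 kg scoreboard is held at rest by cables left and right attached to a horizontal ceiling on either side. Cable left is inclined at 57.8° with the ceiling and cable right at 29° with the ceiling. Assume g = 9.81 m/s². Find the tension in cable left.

T_left ≈ 954 N

Weight W = 111 × 9.81 = 1089 N acts straight down.
Horizontal: T_left cos 57.8° = T_right cos 29°  →  T_right = 0.6093 T_left.
Vertical: T_left sin 57.8° + T_right sin 29° = 1089.
Substituting the horizontal relation into the vertical equation gives 1.142 T_left = 1089, so T_left = 953.9 N.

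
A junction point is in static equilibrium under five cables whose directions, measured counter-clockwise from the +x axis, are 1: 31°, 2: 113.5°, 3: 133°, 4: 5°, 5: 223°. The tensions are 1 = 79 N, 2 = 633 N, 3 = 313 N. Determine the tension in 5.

T_5 ≈ 1430 N

Resolve: ΣF_x = 79 cos 31° + 633 cos 113.5° + 313 cos 133° + T_4 cos 5° + T_5 cos 223° = 0.
        ΣF_y = 79 sin 31° + 633 sin 113.5° + 313 sin 133° + T_4 sin 5° + T_5 sin 223° = 0.
The known terms sum to (-398.2, 850.1) N, so 0.9962 T_4 − 0.7314 T_5 = 398.2 and 0.0872 T_4 − 0.6820 T_5 = -850.1.
Solving simultaneously: T_4 = 1451 N, T_5 = 1432 N.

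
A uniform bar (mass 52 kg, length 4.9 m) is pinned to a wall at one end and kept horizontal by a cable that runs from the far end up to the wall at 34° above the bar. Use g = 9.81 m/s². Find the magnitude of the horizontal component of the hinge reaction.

Take torques about the hinge: T sin 34° · 4.9 = 52×9.81×2.45 = 1249.8 N·m.
So T = 1249.8 / (0.5592 × 4.9) = 456.12 N.
ΣF_x = 0: H_x = T cos 34° = 378.14 N.

H_x ≈ 378 N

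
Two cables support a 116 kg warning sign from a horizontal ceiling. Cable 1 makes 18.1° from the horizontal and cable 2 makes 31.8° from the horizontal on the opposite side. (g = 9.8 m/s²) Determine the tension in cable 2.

Weight W = 116 × 9.8 = 1137 N acts straight down.
Horizontal: T_1 cos 18.1° = T_2 cos 31.8°  →  T_1 = 0.8941 T_2.
Vertical: T_1 sin 18.1° + T_2 sin 31.8° = 1137.
Substituting the horizontal relation into the vertical equation gives 0.8047 T_2 = 1137, so T_2 = 1413 N.

T_2 ≈ 1410 N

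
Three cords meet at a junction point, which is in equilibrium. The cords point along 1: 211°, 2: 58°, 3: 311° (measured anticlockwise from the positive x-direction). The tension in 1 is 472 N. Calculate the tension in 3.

T_3 ≈ 224 N

Resolve: ΣF_x = 472 cos 211° + T_2 cos 58° + T_3 cos 311° = 0.
        ΣF_y = 472 sin 211° + T_2 sin 58° + T_3 sin 311° = 0.
The known terms sum to (-404.6, -243.1) N, so 0.5299 T_2 + 0.6561 T_3 = 404.6 and 0.8480 T_2 − 0.7547 T_3 = 243.1.
Solving simultaneously: T_2 = 486.1 N, T_3 = 224.1 N.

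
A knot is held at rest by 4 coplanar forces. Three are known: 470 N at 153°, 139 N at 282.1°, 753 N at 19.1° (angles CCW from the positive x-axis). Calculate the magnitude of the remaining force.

Sum the known components: ΣF_x = 321.9 N, ΣF_y = 323.9 N.
For equilibrium the remaining force must supply (−ΣF_x, −ΣF_y) = (-321.9, -323.9) N.
Magnitude = √((-321.9)² + (-323.9)²) = 456.6 N; direction = atan2(-323.9, -321.9) = 225.2°.

F ≈ 457 N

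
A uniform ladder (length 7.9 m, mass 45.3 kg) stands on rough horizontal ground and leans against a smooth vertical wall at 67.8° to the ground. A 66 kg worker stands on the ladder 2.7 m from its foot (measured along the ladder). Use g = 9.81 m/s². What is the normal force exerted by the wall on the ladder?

N_wall ≈ 181 N

Torques about the foot: N_wall · 7.9 sin 67.8° = 45.3×9.81×3.95 cos 67.8° + 66×9.81×2.7 cos 67.8° → N_wall = 180.98 N.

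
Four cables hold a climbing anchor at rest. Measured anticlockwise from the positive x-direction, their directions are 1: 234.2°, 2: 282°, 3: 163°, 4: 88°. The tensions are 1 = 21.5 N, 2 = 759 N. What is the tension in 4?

Resolve: ΣF_x = 21.5 cos 234.2° + 759 cos 282° + T_3 cos 163° + T_4 cos 88° = 0.
        ΣF_y = 21.5 sin 234.2° + 759 sin 282° + T_3 sin 163° + T_4 sin 88° = 0.
The known terms sum to (145.2, -759.9) N, so -0.9563 T_3 + 0.0349 T_4 = -145.2 and 0.2924 T_3 + 0.9994 T_4 = 759.9.
Solving simultaneously: T_3 = 177.7 N, T_4 = 708.3 N.

T_4 ≈ 708 N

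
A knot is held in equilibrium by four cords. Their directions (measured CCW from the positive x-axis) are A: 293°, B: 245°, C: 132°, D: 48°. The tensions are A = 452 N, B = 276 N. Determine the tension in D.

T_D ≈ 403 N

Resolve: ΣF_x = 452 cos 293° + 276 cos 245° + T_C cos 132° + T_D cos 48° = 0.
        ΣF_y = 452 sin 293° + 276 sin 245° + T_C sin 132° + T_D sin 48° = 0.
The known terms sum to (59.97, -666.2) N, so -0.6691 T_C + 0.6691 T_D = -59.97 and 0.7431 T_C + 0.7431 T_D = 666.2.
Solving simultaneously: T_C = 493 N, T_D = 403.4 N.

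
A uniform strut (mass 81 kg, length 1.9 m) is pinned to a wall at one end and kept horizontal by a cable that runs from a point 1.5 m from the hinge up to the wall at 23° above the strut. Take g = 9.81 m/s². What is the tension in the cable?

T ≈ 1290 N

Take torques about the hinge: T sin 23° · 1.5 = 81×9.81×0.95 = 754.88 N·m.
So T = 754.88 / (0.3907 × 1.5) = 1288 N.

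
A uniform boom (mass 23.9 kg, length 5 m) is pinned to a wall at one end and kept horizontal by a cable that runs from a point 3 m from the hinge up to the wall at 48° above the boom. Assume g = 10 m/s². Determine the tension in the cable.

Take torques about the hinge: T sin 48° · 3 = 23.9×10×2.5 = 597.5 N·m.
So T = 597.5 / (0.7431 × 3) = 268.01 N.

T ≈ 268 N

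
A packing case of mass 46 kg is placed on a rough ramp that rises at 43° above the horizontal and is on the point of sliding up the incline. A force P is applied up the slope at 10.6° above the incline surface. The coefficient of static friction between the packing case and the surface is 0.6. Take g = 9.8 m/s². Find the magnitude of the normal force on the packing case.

N ≈ 245 N

On the verge of sliding up the incline, friction equals μN and acts down the slope.
Perpendicular: N + P sin 10.6° = W cos 43° = 329.7 N.
Along incline: P cos 10.6° = W sin 43° + μN  with W sin 43° = 307.4 N.
Solving the pair for P and N: P = 462.1 N, N = 244.7 N (and f = μN = 146.8 N).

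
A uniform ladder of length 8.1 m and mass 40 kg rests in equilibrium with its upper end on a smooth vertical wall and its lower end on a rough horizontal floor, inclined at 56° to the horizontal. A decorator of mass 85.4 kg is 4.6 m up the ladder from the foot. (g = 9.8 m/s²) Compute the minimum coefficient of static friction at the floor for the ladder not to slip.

μ_min ≈ 0.368

ΣF_y = 0: N_floor = 40×9.8 + 85.4×9.8 = 1228.9 N.
Torques about the foot: N_wall · 8.1 sin 56° = 40×9.8×4.05 cos 56° + 85.4×9.8×4.6 cos 56° → N_wall = 452.79 N.
ΣF_x = 0: f_floor = N_wall = 452.79 N.
μ_min = f_floor / N_floor = 452.79 / 1228.9 = 0.3684.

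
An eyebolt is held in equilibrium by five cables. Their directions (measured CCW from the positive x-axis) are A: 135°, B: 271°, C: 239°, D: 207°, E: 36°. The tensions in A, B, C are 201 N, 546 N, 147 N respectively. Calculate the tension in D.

T_D ≈ 1960 N

Resolve: ΣF_x = 201 cos 135° + 546 cos 271° + 147 cos 239° + T_D cos 207° + T_E cos 36° = 0.
        ΣF_y = 201 sin 135° + 546 sin 271° + 147 sin 239° + T_D sin 207° + T_E sin 36° = 0.
The known terms sum to (-208.3, -529.8) N, so -0.8910 T_D + 0.8090 T_E = 208.3 and -0.4540 T_D + 0.5878 T_E = 529.8.
Solving simultaneously: T_D = 1957 N, T_E = 2413 N.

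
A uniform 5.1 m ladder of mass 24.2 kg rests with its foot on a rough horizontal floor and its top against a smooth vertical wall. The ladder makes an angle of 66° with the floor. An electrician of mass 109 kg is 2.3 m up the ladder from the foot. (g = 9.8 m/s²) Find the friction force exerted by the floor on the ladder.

Torques about the foot: N_wall · 5.1 sin 66° = 24.2×9.8×2.55 cos 66° + 109×9.8×2.3 cos 66° → N_wall = 267.28 N.
ΣF_x = 0: f_floor = N_wall = 267.28 N.

f ≈ 267 N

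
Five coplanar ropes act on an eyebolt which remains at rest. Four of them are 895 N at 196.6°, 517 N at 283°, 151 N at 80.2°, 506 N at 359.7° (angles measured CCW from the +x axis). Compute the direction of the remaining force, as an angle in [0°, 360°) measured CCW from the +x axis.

Sum the known components: ΣF_x = -209.7 N, ΣF_y = -613.3 N.
For equilibrium the remaining force must supply (−ΣF_x, −ΣF_y) = (209.7, 613.3) N.
Magnitude = √((209.7)² + (613.3)²) = 648.2 N; direction = atan2(613.3, 209.7) = 71.1°.

θ ≈ 71.1°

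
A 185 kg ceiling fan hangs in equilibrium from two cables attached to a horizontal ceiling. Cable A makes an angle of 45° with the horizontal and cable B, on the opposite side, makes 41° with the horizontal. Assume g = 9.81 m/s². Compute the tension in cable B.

Weight W = 185 × 9.81 = 1815 N acts straight down.
Horizontal: T_A cos 45° = T_B cos 41°  →  T_A = 1.067 T_B.
Vertical: T_A sin 45° + T_B sin 41° = 1815.
Substituting the horizontal relation into the vertical equation gives 1.411 T_B = 1815, so T_B = 1286 N.

T_B ≈ 1290 N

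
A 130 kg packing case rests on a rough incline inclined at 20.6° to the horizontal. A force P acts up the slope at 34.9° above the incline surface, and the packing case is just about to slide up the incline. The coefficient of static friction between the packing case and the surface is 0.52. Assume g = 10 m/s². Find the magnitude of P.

P ≈ 975 N

On the verge of sliding up the incline, friction equals μN and acts down the slope.
Perpendicular: N + P sin 34.9° = W cos 20.6° = 1217 N.
Along incline: P cos 34.9° = W sin 20.6° + μN  with W sin 20.6° = 457.4 N.
Solving the pair for P and N: P = 975.4 N, N = 658.8 N (and f = μN = 342.6 N).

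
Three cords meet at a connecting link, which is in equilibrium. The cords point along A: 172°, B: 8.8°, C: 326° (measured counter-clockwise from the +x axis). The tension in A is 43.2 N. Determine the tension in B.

T_B ≈ 27.9 N

Resolve: ΣF_x = 43.2 cos 172° + T_B cos 8.8° + T_C cos 326° = 0.
        ΣF_y = 43.2 sin 172° + T_B sin 8.8° + T_C sin 326° = 0.
The known terms sum to (-42.78, 6.012) N, so 0.9882 T_B + 0.8290 T_C = 42.78 and 0.1530 T_B − 0.5592 T_C = -6.012.
Solving simultaneously: T_B = 27.87 N, T_C = 18.38 N.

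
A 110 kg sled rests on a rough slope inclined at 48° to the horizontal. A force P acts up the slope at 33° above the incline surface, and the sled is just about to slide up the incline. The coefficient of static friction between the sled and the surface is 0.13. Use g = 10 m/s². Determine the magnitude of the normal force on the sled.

On the verge of sliding up the incline, friction equals μN and acts down the slope.
Perpendicular: N + P sin 33° = W cos 48° = 736 N.
Along incline: P cos 33° = W sin 48° + μN  with W sin 48° = 817.5 N.
Solving the pair for P and N: P = 1004 N, N = 189.2 N (and f = μN = 24.6 N).

N ≈ 189 N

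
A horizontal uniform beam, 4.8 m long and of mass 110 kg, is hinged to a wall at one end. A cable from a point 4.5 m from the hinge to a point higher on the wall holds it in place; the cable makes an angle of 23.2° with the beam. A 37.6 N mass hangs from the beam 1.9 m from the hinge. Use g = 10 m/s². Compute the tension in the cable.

Take torques about the hinge: T sin 23.2° · 4.5 = 110×10×2.4 + 37.6×1.9 = 2711.4 N·m.
So T = 2711.4 / (0.3939 × 4.5) = 1529.5 N.

T ≈ 1530 N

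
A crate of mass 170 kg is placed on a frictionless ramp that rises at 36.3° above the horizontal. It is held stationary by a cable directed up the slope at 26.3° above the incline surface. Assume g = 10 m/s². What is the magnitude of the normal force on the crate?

Take axes along and perpendicular to the incline. Weight components: W sin 36.3° = 1006 N down-slope, W cos 36.3° = 1370 N into the surface.
Along incline: T cos 26.3° = W sin 36.3° → T = 1123 N.
Perpendicular: N = W cos 36.3° − T sin 26.3° = 872.7 N.

N ≈ 873 N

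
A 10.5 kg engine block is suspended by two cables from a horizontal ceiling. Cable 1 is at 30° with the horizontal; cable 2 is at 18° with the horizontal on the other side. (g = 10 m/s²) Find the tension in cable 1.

T_1 ≈ 134 N

Weight W = 10.5 × 10 = 105 N acts straight down.
Horizontal: T_1 cos 30° = T_2 cos 18°  →  T_2 = 0.9106 T_1.
Vertical: T_1 sin 30° + T_2 sin 18° = 105.
Substituting the horizontal relation into the vertical equation gives 0.7814 T_1 = 105, so T_1 = 134.4 N.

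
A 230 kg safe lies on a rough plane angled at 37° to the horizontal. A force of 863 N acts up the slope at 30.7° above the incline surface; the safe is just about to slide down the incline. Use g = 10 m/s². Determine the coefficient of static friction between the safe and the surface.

μ ≈ 0.460

On the verge of sliding down the incline, friction is at its maximum μN and acts up the slope.
Perpendicular to incline: N = W cos 37° − P sin 30.7° = 1837 − 440.6 = 1396 N.
Along incline: P cos 30.7° + μN = W sin 37° → μ = (W sin 37° − P cos 30.7°) / N = 0.4599.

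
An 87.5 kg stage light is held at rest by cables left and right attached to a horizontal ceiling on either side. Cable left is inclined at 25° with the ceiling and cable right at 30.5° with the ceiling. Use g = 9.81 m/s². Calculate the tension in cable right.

Weight W = 87.5 × 9.81 = 858.4 N acts straight down.
Horizontal: T_left cos 25° = T_right cos 30.5°  →  T_left = 0.9507 T_right.
Vertical: T_left sin 25° + T_right sin 30.5° = 858.4.
Substituting the horizontal relation into the vertical equation gives 0.9093 T_right = 858.4, so T_right = 944 N.

T_right ≈ 944 N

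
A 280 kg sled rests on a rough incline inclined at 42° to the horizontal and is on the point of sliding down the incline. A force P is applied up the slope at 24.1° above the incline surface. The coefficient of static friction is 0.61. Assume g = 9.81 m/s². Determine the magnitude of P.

On the verge of sliding down the incline, friction equals μN and acts up the slope.
Perpendicular: N + P sin 24.1° = W cos 42° = 2041 N.
Along incline: P cos 24.1° + μN = W sin 42° with W sin 42° = 1838 N.
Solving the pair for P and N: P = 893.1 N, N = 1677 N (and f = μN = 1023 N).

P ≈ 893 N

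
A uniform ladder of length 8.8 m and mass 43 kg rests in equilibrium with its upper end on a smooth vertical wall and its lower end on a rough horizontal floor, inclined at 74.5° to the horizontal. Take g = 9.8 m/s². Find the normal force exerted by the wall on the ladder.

N_wall ≈ 58.4 N

Torques about the foot: N_wall · 8.8 sin 74.5° = 43×9.8×4.4 cos 74.5° → N_wall = 58.432 N.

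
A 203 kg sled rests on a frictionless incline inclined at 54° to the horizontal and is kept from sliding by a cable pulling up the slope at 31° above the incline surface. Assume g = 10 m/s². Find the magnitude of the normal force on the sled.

N ≈ 206 N

Take axes along and perpendicular to the incline. Weight components: W sin 54° = 1642 N down-slope, W cos 54° = 1193 N into the surface.
Along incline: T cos 31° = W sin 54° → T = 1916 N.
Perpendicular: N = W cos 54° − T sin 31° = 206.4 N.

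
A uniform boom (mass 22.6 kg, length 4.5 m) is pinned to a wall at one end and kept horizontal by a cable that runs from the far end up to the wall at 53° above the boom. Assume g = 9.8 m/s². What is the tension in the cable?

Take torques about the hinge: T sin 53° · 4.5 = 22.6×9.8×2.25 = 498.33 N·m.
So T = 498.33 / (0.7986 × 4.5) = 138.66 N.

T ≈ 139 N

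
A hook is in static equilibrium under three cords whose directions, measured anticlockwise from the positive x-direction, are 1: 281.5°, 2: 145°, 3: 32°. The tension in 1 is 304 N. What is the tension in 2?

T_2 ≈ 309 N

Resolve: ΣF_x = 304 cos 281.5° + T_2 cos 145° + T_3 cos 32° = 0.
        ΣF_y = 304 sin 281.5° + T_2 sin 145° + T_3 sin 32° = 0.
The known terms sum to (60.61, -297.9) N, so -0.8192 T_2 + 0.8480 T_3 = -60.61 and 0.5736 T_2 + 0.5299 T_3 = 297.9.
Solving simultaneously: T_2 = 309.3 N, T_3 = 227.3 N.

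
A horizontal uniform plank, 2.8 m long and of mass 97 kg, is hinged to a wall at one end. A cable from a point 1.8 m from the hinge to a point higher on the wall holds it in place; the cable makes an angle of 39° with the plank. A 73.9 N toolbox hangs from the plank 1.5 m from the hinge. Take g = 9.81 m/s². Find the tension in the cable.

T ≈ 1270 N

Take torques about the hinge: T sin 39° · 1.8 = 97×9.81×1.4 + 73.9×1.5 = 1443 N·m.
So T = 1443 / (0.6293 × 1.8) = 1273.9 N.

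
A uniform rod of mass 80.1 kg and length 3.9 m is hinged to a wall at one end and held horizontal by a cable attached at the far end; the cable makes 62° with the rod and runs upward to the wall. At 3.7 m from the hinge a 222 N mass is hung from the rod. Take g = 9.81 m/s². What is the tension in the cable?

Take torques about the hinge: T sin 62° · 3.9 = 80.1×9.81×1.95 + 222×3.7 = 2353.7 N·m.
So T = 2353.7 / (0.8829 × 3.9) = 683.51 N.

T ≈ 684 N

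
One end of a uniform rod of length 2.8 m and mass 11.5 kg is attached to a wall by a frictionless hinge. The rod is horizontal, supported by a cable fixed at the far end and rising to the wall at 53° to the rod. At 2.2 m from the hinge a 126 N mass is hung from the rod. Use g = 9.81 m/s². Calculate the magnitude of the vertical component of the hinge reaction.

|H_y| ≈ 83.4 N

Take torques about the hinge: T sin 53° · 2.8 = 11.5×9.81×1.4 + 126×2.2 = 435.14 N·m.
So T = 435.14 / (0.7986 × 2.8) = 194.59 N.
ΣF_y = 0: H_y = (11.5×9.81 + 126) − T sin 53° = 238.81 − 155.41 = 83.407 N.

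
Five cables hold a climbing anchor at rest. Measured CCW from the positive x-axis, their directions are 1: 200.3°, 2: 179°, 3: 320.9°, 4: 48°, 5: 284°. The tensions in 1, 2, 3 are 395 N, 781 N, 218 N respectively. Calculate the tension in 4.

T_4 ≈ 1230 N

Resolve: ΣF_x = 395 cos 200.3° + 781 cos 179° + 218 cos 320.9° + T_4 cos 48° + T_5 cos 284° = 0.
        ΣF_y = 395 sin 200.3° + 781 sin 179° + 218 sin 320.9° + T_4 sin 48° + T_5 sin 284° = 0.
The known terms sum to (-982.2, -260.9) N, so 0.6691 T_4 + 0.2419 T_5 = 982.2 and 0.7431 T_4 − 0.9703 T_5 = 260.9.
Solving simultaneously: T_4 = 1226 N, T_5 = 669.8 N.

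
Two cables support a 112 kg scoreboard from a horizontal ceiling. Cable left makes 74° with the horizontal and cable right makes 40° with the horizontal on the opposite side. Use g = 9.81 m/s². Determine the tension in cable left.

T_left ≈ 921 N

Weight W = 112 × 9.81 = 1099 N acts straight down.
Horizontal: T_left cos 74° = T_right cos 40°  →  T_right = 0.3598 T_left.
Vertical: T_left sin 74° + T_right sin 40° = 1099.
Substituting the horizontal relation into the vertical equation gives 1.193 T_left = 1099, so T_left = 921.3 N.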